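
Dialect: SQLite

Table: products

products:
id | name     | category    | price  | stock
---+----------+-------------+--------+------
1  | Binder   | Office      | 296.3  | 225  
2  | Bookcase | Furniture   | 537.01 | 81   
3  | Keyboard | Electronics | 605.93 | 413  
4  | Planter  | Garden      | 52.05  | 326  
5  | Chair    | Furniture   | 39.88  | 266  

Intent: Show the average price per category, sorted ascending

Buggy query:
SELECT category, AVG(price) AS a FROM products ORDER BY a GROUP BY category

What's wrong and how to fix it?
Bug: ORDER BY appears before GROUP BY; SQL clause order requires GROUP BY first

Fix: Reorder: SELECT … FROM … GROUP BY … ORDER BY …

Corrected query:
SELECT category, AVG(price) AS a FROM products GROUP BY category ORDER BY a

Result:
category    | a      
------------+--------
Garden      | 52.05  
Furniture   | 288.445
Office      | 296.3  
Electronics | 605.93 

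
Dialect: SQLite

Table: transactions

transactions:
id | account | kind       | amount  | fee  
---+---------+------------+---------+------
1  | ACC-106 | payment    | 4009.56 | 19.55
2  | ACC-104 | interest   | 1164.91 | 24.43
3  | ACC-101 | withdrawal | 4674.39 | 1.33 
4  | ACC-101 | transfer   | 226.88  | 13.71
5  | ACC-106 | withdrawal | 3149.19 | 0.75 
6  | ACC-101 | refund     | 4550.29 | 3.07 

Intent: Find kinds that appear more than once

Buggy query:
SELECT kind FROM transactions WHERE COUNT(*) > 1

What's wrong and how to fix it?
Bug: COUNT(*) is an aggregate and cannot be used in WHERE

Fix: GROUP BY kind, then filter groups with HAVING COUNT(*) > 1

Corrected query:
SELECT kind FROM transactions GROUP BY kind HAVING COUNT(*) > 1

Result:
kind      
----------
withdrawal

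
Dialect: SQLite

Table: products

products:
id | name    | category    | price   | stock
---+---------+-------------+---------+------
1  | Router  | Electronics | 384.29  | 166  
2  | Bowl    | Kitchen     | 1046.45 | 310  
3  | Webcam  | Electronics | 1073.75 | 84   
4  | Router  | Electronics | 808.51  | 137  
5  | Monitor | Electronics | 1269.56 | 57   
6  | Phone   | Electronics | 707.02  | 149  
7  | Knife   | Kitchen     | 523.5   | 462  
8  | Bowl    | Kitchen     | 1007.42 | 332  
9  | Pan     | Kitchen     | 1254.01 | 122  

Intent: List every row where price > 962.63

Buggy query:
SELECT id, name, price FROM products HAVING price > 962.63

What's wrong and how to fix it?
Bug: HAVING filters the output of aggregation, but this query has no GROUP BY and no aggregate functions, so SQLite rejects it (HAVING clause on a non-aggregate query); the condition here is per row

Fix: Replace HAVING with WHERE since the condition applies to individual rows

Corrected query:
SELECT id, name, price FROM products WHERE price > 962.63

Result:
id | name    | price  
---+---------+--------
2  | Bowl    | 1046.45
3  | Webcam  | 1073.75
5  | Monitor | 1269.56
8  | Bowl    | 1007.42
9  | Pan     | 1254.01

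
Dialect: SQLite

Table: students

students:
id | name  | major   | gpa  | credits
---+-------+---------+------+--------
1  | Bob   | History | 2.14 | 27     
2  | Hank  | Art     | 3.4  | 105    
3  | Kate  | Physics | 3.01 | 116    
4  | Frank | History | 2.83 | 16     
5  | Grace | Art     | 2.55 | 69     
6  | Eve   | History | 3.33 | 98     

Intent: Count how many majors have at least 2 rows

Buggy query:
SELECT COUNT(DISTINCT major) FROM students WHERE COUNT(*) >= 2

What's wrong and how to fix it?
Bug: WHERE filters individual rows, not groups, so a group-level COUNT is invalid there

Fix: Use a subquery that GROUPs and filters with HAVING, then count its rows

Corrected query:
SELECT COUNT(*) FROM (SELECT major FROM students GROUP BY major HAVING COUNT(*) >= 2)

Result:
COUNT(*)
--------
2       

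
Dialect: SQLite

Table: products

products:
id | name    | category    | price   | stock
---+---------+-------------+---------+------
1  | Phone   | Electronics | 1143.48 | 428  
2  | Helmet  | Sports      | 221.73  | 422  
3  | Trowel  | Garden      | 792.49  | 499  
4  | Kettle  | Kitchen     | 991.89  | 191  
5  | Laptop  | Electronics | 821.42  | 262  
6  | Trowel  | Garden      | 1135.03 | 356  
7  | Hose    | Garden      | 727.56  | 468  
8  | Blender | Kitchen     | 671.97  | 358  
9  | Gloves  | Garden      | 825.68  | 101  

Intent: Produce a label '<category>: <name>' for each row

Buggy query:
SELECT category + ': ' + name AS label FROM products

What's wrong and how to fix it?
Bug: '+' is numeric addition; on text columns SQLite converts them to 0 instead of concatenating

Fix: Replace + with || to concatenate text

Corrected query:
SELECT category || ': ' || name AS label FROM products

Result:
label              
-------------------
Electronics: Phone 
Sports: Helmet     
Garden: Trowel     
Kitchen: Kettle    
Electronics: Laptop
Garden: Trowel     
Garden: Hose       
Kitchen: Blender   
Garden: Gloves     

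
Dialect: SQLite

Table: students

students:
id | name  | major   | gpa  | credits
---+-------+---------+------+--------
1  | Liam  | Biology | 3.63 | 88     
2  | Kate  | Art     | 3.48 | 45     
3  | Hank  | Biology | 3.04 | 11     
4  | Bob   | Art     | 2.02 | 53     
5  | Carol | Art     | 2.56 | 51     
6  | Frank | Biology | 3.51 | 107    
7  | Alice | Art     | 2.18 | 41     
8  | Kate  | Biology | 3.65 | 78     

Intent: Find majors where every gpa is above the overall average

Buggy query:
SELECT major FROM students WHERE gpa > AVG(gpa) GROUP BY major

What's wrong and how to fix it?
Bug: WHERE evaluates per row before aggregation, so AVG() is unavailable

Fix: Use a subquery for AVG and a HAVING MIN(...) filter so the condition holds for every row in the group

Corrected query:
SELECT major FROM students GROUP BY major HAVING MIN(gpa) > (SELECT AVG(gpa) FROM students)

Result:
major  
-------
Biology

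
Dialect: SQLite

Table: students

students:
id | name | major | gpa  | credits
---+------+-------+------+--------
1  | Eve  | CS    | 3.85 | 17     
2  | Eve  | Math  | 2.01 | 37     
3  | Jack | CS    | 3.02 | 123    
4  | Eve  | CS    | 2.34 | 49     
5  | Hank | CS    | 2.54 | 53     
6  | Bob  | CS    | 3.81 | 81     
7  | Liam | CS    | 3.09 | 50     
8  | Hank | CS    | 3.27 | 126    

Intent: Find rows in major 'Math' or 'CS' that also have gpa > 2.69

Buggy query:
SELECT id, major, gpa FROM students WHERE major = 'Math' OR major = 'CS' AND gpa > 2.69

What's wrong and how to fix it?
Bug: AND binds tighter than OR, so this parses as major = 'Math' OR (major = 'CS' AND gpa > 2.69)

Fix: Add parentheses around the OR so the AND applies to both alternatives

Corrected query:
SELECT id, major, gpa FROM students WHERE (major = 'Math' OR major = 'CS') AND gpa > 2.69

Result:
id | major | gpa 
---+-------+-----
1  | CS    | 3.85
3  | CS    | 3.02
6  | CS    | 3.81
7  | CS    | 3.09
8  | CS    | 3.27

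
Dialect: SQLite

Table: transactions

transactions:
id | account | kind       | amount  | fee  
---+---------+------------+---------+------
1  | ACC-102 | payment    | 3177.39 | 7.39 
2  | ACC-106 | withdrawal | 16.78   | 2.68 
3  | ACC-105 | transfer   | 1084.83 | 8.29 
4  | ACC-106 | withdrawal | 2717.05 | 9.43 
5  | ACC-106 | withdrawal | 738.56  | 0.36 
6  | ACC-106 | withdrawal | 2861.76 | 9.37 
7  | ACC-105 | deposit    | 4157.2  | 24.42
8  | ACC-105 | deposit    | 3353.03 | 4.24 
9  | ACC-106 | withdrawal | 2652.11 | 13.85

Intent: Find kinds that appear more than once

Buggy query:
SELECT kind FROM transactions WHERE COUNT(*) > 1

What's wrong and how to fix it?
Bug: COUNT(*) is an aggregate and cannot be used in WHERE

Fix: GROUP BY kind, then filter groups with HAVING COUNT(*) > 1

Corrected query:
SELECT kind FROM transactions GROUP BY kind HAVING COUNT(*) > 1

Result:
kind      
----------
deposit   
withdrawal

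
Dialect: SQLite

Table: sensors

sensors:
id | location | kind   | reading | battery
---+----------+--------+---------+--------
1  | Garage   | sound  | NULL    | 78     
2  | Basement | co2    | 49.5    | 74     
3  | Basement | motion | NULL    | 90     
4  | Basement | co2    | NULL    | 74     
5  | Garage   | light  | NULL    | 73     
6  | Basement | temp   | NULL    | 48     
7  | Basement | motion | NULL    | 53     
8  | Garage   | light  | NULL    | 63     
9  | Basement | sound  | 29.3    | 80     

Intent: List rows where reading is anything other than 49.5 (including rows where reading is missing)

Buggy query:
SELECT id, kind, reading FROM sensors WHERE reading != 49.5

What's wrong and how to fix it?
Bug: Inequality against NULL is unknown, not true; rows with NULL are dropped

Fix: Handle NULL separately with IS NULL alongside the inequality

Corrected query:
SELECT id, kind, reading FROM sensors WHERE reading != 49.5 OR reading IS NULL

Result:
id | kind   | reading
---+--------+--------
1  | sound  | NULL   
3  | motion | NULL   
4  | co2    | NULL   
5  | light  | NULL   
6  | temp   | NULL   
7  | motion | NULL   
8  | light  | NULL   
9  | sound  | 29.3   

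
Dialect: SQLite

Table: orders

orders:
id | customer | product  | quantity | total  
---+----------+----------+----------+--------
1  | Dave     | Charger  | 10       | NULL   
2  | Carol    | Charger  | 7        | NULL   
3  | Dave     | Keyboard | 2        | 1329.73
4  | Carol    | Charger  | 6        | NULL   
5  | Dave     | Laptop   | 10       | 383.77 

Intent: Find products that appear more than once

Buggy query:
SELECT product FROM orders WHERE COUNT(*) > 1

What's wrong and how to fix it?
Bug: COUNT(*) is an aggregate and cannot be used in WHERE

Fix: GROUP BY product, then filter groups with HAVING COUNT(*) > 1

Corrected query:
SELECT product FROM orders GROUP BY product HAVING COUNT(*) > 1

Result:
product
-------
Charger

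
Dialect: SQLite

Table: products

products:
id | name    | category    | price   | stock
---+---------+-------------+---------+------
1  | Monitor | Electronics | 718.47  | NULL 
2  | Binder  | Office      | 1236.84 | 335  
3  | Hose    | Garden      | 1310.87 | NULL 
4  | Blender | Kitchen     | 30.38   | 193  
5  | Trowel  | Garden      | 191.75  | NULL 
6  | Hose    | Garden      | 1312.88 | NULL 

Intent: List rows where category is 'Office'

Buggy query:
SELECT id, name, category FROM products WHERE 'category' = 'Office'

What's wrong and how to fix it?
Bug: 'category' in single quotes is a string literal, not the column; the comparison is literal-vs-literal and never true

Fix: Remove the quotes around the column name (or use double quotes for an identifier)

Corrected query:
SELECT id, name, category FROM products WHERE category = 'Office'

Result:
id | name   | category
---+--------+---------
2  | Binder | Office  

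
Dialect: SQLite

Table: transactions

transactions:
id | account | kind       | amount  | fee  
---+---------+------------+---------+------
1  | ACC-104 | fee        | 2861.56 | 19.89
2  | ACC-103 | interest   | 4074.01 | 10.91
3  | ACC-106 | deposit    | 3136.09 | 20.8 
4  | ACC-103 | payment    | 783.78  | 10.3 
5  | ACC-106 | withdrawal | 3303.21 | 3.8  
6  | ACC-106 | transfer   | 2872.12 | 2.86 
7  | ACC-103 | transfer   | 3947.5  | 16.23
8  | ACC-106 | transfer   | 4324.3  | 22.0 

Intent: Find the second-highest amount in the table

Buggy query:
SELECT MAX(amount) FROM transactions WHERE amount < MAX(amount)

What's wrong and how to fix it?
Bug: MAX(amount) on the right of the comparison is an aggregate-in-WHERE error

Fix: Put the inner MAX in a scalar subquery

Corrected query:
SELECT MAX(amount) FROM transactions WHERE amount < (SELECT MAX(amount) FROM transactions)

Result:
MAX(amount)
-----------
4074.01    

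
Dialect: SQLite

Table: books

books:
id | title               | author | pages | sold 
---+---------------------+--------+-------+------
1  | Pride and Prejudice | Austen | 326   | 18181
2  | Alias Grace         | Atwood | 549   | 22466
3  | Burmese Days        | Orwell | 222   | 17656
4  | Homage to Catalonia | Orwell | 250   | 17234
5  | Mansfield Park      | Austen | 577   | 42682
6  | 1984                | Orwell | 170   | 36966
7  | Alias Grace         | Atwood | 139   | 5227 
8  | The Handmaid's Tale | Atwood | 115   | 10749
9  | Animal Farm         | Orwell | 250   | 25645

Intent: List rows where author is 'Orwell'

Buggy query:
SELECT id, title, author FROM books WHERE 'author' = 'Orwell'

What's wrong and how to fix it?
Bug: 'author' in single quotes is a string literal, not the column; the comparison is literal-vs-literal and never true

Fix: Remove the quotes around the column name (or use double quotes for an identifier)

Corrected query:
SELECT id, title, author FROM books WHERE author = 'Orwell'

Result:
id | title               | author
---+---------------------+-------
3  | Burmese Days        | Orwell
4  | Homage to Catalonia | Orwell
6  | 1984                | Orwell
9  | Animal Farm         | Orwell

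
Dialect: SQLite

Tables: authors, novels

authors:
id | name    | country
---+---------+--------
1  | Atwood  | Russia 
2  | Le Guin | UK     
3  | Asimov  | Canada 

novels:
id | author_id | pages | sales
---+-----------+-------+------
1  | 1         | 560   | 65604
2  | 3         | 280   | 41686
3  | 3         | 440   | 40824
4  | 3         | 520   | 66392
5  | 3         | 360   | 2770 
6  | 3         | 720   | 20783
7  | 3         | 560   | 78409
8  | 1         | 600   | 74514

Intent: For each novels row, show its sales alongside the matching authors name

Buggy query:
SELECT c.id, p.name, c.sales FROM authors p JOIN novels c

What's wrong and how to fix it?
Bug: JOIN with no ON clause produces a cartesian product; every novels row pairs with every authors row

Fix: Specify the join condition linking the foreign key to the parent id

Corrected query:
SELECT c.id, p.name, c.sales FROM authors p JOIN novels c ON c.author_id = p.id

Result:
id | name   | sales
---+--------+------
1  | Atwood | 65604
2  | Asimov | 41686
3  | Asimov | 40824
4  | Asimov | 66392
5  | Asimov | 2770 
6  | Asimov | 20783
7  | Asimov | 78409
8  | Atwood | 74514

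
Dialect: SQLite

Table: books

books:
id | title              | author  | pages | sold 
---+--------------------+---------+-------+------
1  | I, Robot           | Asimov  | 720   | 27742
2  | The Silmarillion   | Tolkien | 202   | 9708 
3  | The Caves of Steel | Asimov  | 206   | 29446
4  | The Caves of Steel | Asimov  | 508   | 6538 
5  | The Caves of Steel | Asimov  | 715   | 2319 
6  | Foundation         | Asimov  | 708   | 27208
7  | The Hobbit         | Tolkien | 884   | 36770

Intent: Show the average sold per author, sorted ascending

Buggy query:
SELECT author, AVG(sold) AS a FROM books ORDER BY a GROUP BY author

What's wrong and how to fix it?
Bug: ORDER BY appears before GROUP BY; SQL clause order requires GROUP BY first

Fix: Reorder: SELECT … FROM … GROUP BY … ORDER BY …

Corrected query:
SELECT author, AVG(sold) AS a FROM books GROUP BY author ORDER BY a

Result:
author  | a      
--------+--------
Asimov  | 18650.6
Tolkien | 23239  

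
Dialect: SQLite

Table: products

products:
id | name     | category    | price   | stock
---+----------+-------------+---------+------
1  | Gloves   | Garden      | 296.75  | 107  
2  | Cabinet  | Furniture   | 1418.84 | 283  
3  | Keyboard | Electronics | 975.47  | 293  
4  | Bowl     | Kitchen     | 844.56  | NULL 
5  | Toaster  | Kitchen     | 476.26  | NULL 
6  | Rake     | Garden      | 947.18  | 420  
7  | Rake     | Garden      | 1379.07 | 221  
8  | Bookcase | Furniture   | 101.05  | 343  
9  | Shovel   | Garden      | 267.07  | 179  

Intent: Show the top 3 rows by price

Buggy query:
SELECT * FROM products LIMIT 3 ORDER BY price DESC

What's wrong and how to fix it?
Bug: LIMIT must come after ORDER BY

Fix: Swap the clauses: ORDER BY first, then LIMIT

Corrected query:
SELECT * FROM products ORDER BY price DESC LIMIT 3

Result:
id | name     | category    | price   | stock
---+----------+-------------+---------+------
2  | Cabinet  | Furniture   | 1418.84 | 283  
7  | Rake     | Garden      | 1379.07 | 221  
3  | Keyboard | Electronics | 975.47  | 293  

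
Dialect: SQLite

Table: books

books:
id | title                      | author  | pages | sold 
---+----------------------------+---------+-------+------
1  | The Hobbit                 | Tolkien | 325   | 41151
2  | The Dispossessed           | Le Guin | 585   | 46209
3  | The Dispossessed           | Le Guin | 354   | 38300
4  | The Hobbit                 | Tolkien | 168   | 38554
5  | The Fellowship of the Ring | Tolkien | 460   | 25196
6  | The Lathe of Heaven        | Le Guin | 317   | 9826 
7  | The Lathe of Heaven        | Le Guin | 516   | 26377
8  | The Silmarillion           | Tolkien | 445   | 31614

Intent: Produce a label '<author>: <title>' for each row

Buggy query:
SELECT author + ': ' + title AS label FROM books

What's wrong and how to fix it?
Bug: SQLite uses || for string concatenation; + coerces text to numbers (yielding 0)

Fix: Replace + with || to concatenate text

Corrected query:
SELECT author || ': ' || title AS label FROM books

Result:
label                              
-----------------------------------
Tolkien: The Hobbit                
Le Guin: The Dispossessed          
Le Guin: The Dispossessed          
Tolkien: The Hobbit                
Tolkien: The Fellowship of the Ring
Le Guin: The Lathe of Heaven       
Le Guin: The Lathe of Heaven       
Tolkien: The Silmarillion          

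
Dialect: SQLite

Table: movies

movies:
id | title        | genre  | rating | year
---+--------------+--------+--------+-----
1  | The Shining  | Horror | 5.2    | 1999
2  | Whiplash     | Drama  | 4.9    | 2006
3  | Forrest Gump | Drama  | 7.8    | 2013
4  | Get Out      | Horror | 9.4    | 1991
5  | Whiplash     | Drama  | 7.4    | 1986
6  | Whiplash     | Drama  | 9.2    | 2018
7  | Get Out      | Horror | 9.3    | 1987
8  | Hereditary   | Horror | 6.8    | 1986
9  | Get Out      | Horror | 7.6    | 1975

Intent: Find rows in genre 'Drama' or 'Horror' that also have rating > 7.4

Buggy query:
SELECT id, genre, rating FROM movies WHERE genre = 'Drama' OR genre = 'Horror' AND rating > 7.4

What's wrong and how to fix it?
Bug: AND binds tighter than OR, so this parses as genre = 'Drama' OR (genre = 'Horror' AND rating > 7.4)

Fix: Add parentheses around the OR so the AND applies to both alternatives

Corrected query:
SELECT id, genre, rating FROM movies WHERE (genre = 'Drama' OR genre = 'Horror') AND rating > 7.4

Result:
id | genre  | rating
---+--------+-------
3  | Drama  | 7.8   
4  | Horror | 9.4   
6  | Drama  | 9.2   
7  | Horror | 9.3   
9  | Horror | 7.6   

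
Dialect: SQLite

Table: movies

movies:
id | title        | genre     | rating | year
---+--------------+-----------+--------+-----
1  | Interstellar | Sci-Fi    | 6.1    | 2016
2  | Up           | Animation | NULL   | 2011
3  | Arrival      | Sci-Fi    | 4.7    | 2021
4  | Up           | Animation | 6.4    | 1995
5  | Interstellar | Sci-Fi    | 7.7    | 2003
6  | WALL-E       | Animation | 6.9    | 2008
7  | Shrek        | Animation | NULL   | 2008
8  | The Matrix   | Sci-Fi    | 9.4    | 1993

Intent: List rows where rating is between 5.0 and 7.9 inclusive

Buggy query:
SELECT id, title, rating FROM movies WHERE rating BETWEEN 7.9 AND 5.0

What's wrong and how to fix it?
Bug: The bounds are reversed; BETWEEN a AND b requires a <= b to match anything

Fix: Write BETWEEN 5.0 AND 7.9

Corrected query:
SELECT id, title, rating FROM movies WHERE rating BETWEEN 5.0 AND 7.9

Result:
id | title        | rating
---+--------------+-------
1  | Interstellar | 6.1   
4  | Up           | 6.4   
5  | Interstellar | 7.7   
6  | WALL-E       | 6.9   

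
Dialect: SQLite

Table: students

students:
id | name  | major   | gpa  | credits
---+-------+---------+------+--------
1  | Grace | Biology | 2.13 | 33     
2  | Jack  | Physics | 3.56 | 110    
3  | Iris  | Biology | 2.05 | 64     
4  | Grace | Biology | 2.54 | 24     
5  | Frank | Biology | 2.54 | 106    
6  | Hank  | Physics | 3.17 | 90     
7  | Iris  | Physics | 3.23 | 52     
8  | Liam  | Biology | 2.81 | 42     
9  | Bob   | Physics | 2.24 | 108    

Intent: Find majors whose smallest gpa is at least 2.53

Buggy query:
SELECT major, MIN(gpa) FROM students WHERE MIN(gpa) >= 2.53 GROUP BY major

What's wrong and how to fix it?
Bug: MIN() in WHERE is a misuse of aggregate

Fix: Use HAVING for the per-group MIN condition

Corrected query:
SELECT major, MIN(gpa) FROM students GROUP BY major HAVING MIN(gpa) >= 2.53

Result:
(no rows)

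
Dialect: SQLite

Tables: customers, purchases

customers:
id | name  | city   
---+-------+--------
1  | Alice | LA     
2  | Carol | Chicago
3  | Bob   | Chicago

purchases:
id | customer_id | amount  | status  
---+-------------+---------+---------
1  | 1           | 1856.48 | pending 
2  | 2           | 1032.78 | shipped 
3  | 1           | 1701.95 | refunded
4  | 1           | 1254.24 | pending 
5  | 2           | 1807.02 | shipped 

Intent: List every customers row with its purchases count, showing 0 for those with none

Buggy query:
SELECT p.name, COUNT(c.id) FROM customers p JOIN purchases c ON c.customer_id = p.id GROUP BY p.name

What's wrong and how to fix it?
Bug: INNER JOIN drops customers rows that have no matching purchases rows

Fix: Use LEFT JOIN so parents without children still appear (COUNT(c.id) gives 0)

Corrected query:
SELECT p.name, COUNT(c.id) FROM customers p LEFT JOIN purchases c ON c.customer_id = p.id GROUP BY p.name

Result:
name  | COUNT(c.id)
------+------------
Alice | 3          
Bob   | 0          
Carol | 2          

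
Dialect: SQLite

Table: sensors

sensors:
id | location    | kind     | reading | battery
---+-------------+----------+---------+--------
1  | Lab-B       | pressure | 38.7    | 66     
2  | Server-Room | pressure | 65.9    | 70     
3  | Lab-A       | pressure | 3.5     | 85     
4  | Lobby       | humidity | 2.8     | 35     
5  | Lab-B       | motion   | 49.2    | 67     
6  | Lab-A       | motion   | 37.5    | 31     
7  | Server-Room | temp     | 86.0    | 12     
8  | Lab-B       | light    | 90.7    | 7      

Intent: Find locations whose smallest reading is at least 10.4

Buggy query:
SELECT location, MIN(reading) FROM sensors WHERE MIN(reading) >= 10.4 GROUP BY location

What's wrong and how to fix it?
Bug: MIN() in WHERE is a misuse of aggregate

Fix: Use HAVING for the per-group MIN condition

Corrected query:
SELECT location, MIN(reading) FROM sensors GROUP BY location HAVING MIN(reading) >= 10.4

Result:
location    | MIN(reading)
------------+-------------
Lab-B       | 38.7        
Server-Room | 65.9        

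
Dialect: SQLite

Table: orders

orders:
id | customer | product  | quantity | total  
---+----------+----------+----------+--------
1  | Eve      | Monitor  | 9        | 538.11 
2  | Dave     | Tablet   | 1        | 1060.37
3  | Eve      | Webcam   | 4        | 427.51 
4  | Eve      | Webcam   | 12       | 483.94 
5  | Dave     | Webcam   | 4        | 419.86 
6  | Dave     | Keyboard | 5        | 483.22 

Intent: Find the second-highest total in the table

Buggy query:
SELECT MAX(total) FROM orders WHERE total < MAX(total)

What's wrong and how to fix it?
Bug: The inner MAX is an aggregate inside WHERE, which is not allowed

Fix: Put the inner MAX in a scalar subquery

Corrected query:
SELECT MAX(total) FROM orders WHERE total < (SELECT MAX(total) FROM orders)

Result:
MAX(total)
----------
538.11    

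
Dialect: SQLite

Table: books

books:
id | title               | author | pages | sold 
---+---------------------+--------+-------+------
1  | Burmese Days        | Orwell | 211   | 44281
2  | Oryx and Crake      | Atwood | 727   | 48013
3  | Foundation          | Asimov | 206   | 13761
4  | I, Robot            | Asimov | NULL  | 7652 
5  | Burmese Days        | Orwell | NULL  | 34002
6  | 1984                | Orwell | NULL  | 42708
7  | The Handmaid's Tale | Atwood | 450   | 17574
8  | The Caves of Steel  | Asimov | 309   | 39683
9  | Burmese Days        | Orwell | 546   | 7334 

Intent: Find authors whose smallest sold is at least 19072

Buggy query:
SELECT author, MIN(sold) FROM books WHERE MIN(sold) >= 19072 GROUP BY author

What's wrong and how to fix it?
Bug: MIN() in WHERE is a misuse of aggregate

Fix: Replace WHERE with HAVING after the GROUP BY

Corrected query:
SELECT author, MIN(sold) FROM books GROUP BY author HAVING MIN(sold) >= 19072

Result:
(no rows)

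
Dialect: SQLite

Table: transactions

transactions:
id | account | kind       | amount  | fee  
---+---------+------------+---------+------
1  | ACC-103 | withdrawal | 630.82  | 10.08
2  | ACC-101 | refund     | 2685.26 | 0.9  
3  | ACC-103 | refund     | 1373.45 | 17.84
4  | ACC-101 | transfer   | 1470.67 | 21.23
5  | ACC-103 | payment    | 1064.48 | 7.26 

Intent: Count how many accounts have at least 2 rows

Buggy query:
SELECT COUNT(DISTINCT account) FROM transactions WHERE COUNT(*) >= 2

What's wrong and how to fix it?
Bug: WHERE filters individual rows, not groups, so a group-level COUNT is invalid there

Fix: Use a subquery that GROUPs and filters with HAVING, then count its rows

Corrected query:
SELECT COUNT(*) FROM (SELECT account FROM transactions GROUP BY account HAVING COUNT(*) >= 2)

Result:
COUNT(*)
--------
2       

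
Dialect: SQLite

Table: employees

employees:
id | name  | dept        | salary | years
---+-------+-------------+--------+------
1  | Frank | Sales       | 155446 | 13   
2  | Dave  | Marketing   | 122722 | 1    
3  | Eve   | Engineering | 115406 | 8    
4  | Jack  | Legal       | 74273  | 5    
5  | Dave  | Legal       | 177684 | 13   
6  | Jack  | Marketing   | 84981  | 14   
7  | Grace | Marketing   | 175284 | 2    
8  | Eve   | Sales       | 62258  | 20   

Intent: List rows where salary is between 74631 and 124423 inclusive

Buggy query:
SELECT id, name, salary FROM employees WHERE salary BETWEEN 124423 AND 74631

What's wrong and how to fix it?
Bug: BETWEEN expects the lower bound first; with 124423 AND 74631 the range is empty

Fix: Swap the bounds so the smaller value comes first

Corrected query:
SELECT id, name, salary FROM employees WHERE salary BETWEEN 74631 AND 124423

Result:
id | name | salary
---+------+-------
2  | Dave | 122722
3  | Eve  | 115406
6  | Jack | 84981 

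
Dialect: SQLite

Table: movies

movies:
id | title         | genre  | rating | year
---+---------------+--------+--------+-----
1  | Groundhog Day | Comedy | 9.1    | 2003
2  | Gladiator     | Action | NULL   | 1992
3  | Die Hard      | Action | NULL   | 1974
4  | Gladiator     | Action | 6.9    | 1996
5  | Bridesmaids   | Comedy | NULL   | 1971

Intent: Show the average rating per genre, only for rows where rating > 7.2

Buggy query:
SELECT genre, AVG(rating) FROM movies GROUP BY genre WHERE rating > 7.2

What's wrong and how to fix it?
Bug: WHERE cannot follow GROUP BY

Fix: Move the WHERE clause before GROUP BY

Corrected query:
SELECT genre, AVG(rating) FROM movies WHERE rating > 7.2 GROUP BY genre

Result:
genre  | AVG(rating)
-------+------------
Comedy | 9.1        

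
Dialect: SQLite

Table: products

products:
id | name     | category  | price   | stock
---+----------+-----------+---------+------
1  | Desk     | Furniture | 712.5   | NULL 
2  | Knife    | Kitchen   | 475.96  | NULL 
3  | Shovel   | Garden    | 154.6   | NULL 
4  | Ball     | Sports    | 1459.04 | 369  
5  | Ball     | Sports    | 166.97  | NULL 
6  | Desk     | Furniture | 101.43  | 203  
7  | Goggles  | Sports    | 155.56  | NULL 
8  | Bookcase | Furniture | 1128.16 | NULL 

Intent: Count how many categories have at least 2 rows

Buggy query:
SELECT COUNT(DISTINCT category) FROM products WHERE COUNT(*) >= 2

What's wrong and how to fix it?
Bug: COUNT(*) cannot appear in WHERE; the per-group count doesn't exist yet

Fix: Use a subquery that GROUPs and filters with HAVING, then count its rows

Corrected query:
SELECT COUNT(*) FROM (SELECT category FROM products GROUP BY category HAVING COUNT(*) >= 2)

Result:
COUNT(*)
--------
2       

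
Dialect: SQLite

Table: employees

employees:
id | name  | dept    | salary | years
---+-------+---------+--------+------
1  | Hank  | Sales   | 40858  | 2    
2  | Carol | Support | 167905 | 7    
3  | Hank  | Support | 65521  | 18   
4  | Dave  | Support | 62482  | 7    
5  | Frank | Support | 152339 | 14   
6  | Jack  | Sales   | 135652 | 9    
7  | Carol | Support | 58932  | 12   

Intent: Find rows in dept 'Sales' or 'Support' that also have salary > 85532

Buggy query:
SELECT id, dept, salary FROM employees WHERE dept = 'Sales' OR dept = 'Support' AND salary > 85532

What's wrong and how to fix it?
Bug: Without parentheses, AND is evaluated before OR, so the salary filter only applies to the 'Support' branch

Fix: Group the OR with parentheses (or use IN), then AND the threshold

Corrected query:
SELECT id, dept, salary FROM employees WHERE (dept = 'Sales' OR dept = 'Support') AND salary > 85532

Result:
id | dept    | salary
---+---------+-------
2  | Support | 167905
5  | Support | 152339
6  | Sales   | 135652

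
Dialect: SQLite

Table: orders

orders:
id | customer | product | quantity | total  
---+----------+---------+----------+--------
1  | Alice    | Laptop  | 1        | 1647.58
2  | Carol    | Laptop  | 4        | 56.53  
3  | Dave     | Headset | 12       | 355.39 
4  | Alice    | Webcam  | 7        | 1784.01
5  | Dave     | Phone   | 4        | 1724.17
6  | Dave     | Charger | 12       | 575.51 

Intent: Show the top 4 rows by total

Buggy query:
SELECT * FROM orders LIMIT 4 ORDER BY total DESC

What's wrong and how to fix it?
Bug: ORDER BY cannot follow LIMIT; LIMIT is the final clause

Fix: Swap the clauses: ORDER BY first, then LIMIT

Corrected query:
SELECT * FROM orders ORDER BY total DESC LIMIT 4

Result:
id | customer | product | quantity | total  
---+----------+---------+----------+--------
4  | Alice    | Webcam  | 7        | 1784.01
5  | Dave     | Phone   | 4        | 1724.17
1  | Alice    | Laptop  | 1        | 1647.58
6  | Dave     | Charger | 12       | 575.51 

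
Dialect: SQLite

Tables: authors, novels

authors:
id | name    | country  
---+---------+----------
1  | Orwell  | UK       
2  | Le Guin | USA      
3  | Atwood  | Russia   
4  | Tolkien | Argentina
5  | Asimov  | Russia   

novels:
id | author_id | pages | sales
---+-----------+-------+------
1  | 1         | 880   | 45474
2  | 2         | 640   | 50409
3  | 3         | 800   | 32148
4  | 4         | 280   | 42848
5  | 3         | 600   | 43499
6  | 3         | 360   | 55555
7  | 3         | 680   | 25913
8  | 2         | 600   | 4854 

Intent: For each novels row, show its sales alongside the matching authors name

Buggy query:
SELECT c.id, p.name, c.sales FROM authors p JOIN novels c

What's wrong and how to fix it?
Bug: JOIN with no ON clause produces a cartesian product; every novels row pairs with every authors row

Fix: Add ON c.author_id = p.id to the JOIN

Corrected query:
SELECT c.id, p.name, c.sales FROM authors p JOIN novels c ON c.author_id = p.id

Result:
id | name    | sales
---+---------+------
1  | Orwell  | 45474
2  | Le Guin | 50409
3  | Atwood  | 32148
4  | Tolkien | 42848
5  | Atwood  | 43499
6  | Atwood  | 55555
7  | Atwood  | 25913
8  | Le Guin | 4854 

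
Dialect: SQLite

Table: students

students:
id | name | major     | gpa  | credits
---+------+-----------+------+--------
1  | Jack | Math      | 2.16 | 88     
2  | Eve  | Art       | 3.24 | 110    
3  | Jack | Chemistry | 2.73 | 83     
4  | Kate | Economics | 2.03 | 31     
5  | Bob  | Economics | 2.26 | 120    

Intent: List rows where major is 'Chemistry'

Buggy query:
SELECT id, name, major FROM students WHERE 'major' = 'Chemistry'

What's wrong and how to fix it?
Bug: 'major' in single quotes is a string literal, not the column; the comparison is literal-vs-literal and never true

Fix: Remove the quotes around the column name (or use double quotes for an identifier)

Corrected query:
SELECT id, name, major FROM students WHERE major = 'Chemistry'

Result:
id | name | major    
---+------+----------
3  | Jack | Chemistry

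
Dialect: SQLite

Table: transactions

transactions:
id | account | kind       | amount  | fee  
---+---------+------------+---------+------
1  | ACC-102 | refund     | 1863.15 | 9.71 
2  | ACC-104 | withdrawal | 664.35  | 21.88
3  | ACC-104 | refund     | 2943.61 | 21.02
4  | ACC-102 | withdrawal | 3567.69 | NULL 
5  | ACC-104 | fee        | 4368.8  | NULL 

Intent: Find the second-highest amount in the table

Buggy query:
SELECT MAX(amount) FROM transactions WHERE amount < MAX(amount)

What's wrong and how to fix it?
Bug: MAX(amount) on the right of the comparison is an aggregate-in-WHERE error

Fix: Compute the overall MAX in a subquery, then take MAX of rows below it

Corrected query:
SELECT MAX(amount) FROM transactions WHERE amount < (SELECT MAX(amount) FROM transactions)

Result:
MAX(amount)
-----------
3567.69    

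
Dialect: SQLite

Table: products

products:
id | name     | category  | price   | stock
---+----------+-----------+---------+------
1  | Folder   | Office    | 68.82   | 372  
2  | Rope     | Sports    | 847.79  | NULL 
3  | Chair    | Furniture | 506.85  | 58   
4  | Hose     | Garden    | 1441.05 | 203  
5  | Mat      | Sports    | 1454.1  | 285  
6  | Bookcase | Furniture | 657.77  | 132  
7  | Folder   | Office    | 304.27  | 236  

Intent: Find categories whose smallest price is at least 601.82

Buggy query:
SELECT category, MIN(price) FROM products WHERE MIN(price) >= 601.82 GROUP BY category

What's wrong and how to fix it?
Bug: MIN() in WHERE is a misuse of aggregate

Fix: Use HAVING for the per-group MIN condition

Corrected query:
SELECT category, MIN(price) FROM products GROUP BY category HAVING MIN(price) >= 601.82

Result:
category | MIN(price)
---------+-----------
Garden   | 1441.05   
Sports   | 847.79    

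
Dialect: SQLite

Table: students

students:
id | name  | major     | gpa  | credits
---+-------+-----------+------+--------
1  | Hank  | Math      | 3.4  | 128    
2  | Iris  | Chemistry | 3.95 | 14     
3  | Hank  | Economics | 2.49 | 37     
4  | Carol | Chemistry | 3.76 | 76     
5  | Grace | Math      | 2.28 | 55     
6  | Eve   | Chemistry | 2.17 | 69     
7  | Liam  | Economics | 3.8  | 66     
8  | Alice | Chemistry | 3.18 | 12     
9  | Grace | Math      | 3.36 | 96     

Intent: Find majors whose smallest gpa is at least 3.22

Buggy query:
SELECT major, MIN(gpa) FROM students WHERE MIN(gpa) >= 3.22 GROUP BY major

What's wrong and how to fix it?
Bug: Aggregates like MIN are computed per group after WHERE runs

Fix: Replace WHERE with HAVING after the GROUP BY

Corrected query:
SELECT major, MIN(gpa) FROM students GROUP BY major HAVING MIN(gpa) >= 3.22

Result:
(no rows)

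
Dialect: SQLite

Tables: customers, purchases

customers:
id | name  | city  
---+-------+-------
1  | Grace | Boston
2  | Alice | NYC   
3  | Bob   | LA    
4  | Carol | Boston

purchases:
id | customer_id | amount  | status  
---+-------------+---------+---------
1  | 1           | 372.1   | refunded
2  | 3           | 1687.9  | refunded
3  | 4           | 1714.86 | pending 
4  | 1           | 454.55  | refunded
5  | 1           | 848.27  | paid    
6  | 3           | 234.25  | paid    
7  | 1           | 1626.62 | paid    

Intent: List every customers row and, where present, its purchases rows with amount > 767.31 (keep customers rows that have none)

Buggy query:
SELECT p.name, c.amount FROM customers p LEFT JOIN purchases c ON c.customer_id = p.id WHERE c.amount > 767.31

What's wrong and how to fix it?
Bug: Filtering c.amount in WHERE discards the NULL rows produced by LEFT JOIN, turning it into an inner join

Fix: Move the right-table condition into the ON clause so unmatched parents are kept

Corrected query:
SELECT p.name, c.amount FROM customers p LEFT JOIN purchases c ON c.customer_id = p.id AND c.amount > 767.31

Result:
name  | amount 
------+--------
Grace | 848.27 
Grace | 1626.62
Alice | NULL   
Bob   | 1687.9 
Carol | 1714.86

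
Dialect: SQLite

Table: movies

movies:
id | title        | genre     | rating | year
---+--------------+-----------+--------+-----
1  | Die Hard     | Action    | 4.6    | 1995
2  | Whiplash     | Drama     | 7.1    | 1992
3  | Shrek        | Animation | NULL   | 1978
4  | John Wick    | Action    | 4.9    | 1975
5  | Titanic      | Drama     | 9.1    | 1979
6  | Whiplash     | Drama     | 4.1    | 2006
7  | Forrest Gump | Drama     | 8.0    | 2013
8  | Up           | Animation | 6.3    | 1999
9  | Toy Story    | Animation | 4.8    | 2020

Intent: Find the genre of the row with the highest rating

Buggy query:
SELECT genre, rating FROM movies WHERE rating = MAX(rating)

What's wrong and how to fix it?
Bug: WHERE is evaluated per row; an aggregate over the whole table isn't defined there

Fix: Use a subquery: WHERE rating = (SELECT MAX(rating) FROM movies)

Corrected query:
SELECT genre, rating FROM movies WHERE rating = (SELECT MAX(rating) FROM movies)

Result:
genre | rating
------+-------
Drama | 9.1   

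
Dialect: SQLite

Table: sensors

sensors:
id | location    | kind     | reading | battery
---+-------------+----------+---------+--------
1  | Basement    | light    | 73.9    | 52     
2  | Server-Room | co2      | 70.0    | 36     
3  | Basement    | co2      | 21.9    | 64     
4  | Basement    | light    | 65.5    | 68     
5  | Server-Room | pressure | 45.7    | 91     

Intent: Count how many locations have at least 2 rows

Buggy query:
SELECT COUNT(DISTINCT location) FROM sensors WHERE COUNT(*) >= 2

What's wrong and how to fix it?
Bug: WHERE filters individual rows, not groups, so a group-level COUNT is invalid there

Fix: Group first with HAVING COUNT(*) >= 2, then COUNT the resulting groups

Corrected query:
SELECT COUNT(*) FROM (SELECT location FROM sensors GROUP BY location HAVING COUNT(*) >= 2)

Result:
COUNT(*)
--------
2       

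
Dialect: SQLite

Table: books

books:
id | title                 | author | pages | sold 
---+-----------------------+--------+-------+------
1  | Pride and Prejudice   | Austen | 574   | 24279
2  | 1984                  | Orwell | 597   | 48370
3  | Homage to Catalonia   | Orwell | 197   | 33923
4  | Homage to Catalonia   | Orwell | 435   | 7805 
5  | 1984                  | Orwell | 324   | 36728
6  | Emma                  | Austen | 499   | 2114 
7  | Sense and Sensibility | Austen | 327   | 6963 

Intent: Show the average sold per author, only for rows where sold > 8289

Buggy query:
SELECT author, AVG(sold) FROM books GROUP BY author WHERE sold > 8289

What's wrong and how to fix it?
Bug: Row-level WHERE must come before GROUP BY in the clause order

Fix: Place WHERE between FROM and GROUP BY

Corrected query:
SELECT author, AVG(sold) FROM books WHERE sold > 8289 GROUP BY author

Result:
author | AVG(sold)   
-------+-------------
Austen | 24279       
Orwell | 39673.666667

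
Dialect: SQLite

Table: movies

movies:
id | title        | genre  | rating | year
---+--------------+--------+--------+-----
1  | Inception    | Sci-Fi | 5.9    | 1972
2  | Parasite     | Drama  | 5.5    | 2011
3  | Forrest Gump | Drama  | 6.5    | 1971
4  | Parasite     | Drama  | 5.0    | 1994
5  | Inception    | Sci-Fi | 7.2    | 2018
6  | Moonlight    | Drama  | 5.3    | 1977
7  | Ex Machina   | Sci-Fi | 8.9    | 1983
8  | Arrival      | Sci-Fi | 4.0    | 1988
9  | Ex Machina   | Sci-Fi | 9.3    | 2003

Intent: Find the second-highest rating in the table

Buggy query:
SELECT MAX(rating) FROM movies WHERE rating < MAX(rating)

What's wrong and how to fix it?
Bug: MAX(rating) on the right of the comparison is an aggregate-in-WHERE error

Fix: Put the inner MAX in a scalar subquery

Corrected query:
SELECT MAX(rating) FROM movies WHERE rating < (SELECT MAX(rating) FROM movies)

Result:
MAX(rating)
-----------
8.9        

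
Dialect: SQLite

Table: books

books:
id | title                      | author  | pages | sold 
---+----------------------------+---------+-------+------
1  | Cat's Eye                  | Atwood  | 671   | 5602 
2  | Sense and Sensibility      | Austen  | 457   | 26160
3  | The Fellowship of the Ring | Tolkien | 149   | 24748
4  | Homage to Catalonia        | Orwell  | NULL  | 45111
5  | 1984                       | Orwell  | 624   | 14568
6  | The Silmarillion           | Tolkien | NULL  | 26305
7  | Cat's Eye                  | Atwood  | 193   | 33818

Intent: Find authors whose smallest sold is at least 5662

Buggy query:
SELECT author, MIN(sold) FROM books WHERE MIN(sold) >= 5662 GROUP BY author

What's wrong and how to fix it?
Bug: MIN() in WHERE is a misuse of aggregate

Fix: Use HAVING for the per-group MIN condition

Corrected query:
SELECT author, MIN(sold) FROM books GROUP BY author HAVING MIN(sold) >= 5662

Result:
author  | MIN(sold)
--------+----------
Austen  | 26160    
Orwell  | 14568    
Tolkien | 24748    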